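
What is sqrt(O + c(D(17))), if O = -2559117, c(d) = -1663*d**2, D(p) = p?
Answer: 2*I*sqrt(759931) ≈ 1743.5*I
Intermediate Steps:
sqrt(O + c(D(17))) = sqrt(-2559117 - 1663*17**2) = sqrt(-2559117 - 1663*289) = sqrt(-2559117 - 480607) = sqrt(-3039724) = 2*I*sqrt(759931)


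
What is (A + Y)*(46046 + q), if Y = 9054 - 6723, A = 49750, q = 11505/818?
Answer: 1962262763773/818 ≈ 2.3989e+9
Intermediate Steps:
q = 11505/818 (q = 11505*(1/818) = 11505/818 ≈ 14.065)
Y = 2331
(A + Y)*(46046 + q) = (49750 + 2331)*(46046 + 11505/818) = 52081*(37677133/818) = 1962262763773/818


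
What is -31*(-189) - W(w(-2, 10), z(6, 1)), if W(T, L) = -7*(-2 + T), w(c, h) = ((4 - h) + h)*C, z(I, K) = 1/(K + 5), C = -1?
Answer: 5817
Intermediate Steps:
z(I, K) = 1/(5 + K)
w(c, h) = -4 (w(c, h) = ((4 - h) + h)*(-1) = 4*(-1) = -4)
W(T, L) = 14 - 7*T
-31*(-189) - W(w(-2, 10), z(6, 1)) = -31*(-189) - (14 - 7*(-4)) = 5859 - (14 + 28) = 5859 - 1*42 = 5859 - 42 = 5817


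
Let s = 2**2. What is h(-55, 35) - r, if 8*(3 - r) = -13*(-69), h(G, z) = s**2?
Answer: 1001/8 ≈ 125.13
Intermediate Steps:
s = 4
h(G, z) = 16 (h(G, z) = 4**2 = 16)
r = -873/8 (r = 3 - (-13)*(-69)/8 = 3 - 1/8*897 = 3 - 897/8 = -873/8 ≈ -109.13)
h(-55, 35) - r = 16 - 1*(-873/8) = 16 + 873/8 = 1001/8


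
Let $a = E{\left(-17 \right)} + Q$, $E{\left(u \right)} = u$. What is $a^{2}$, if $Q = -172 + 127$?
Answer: $3844$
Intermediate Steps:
$Q = -45$
$a = -62$ ($a = -17 - 45 = -62$)
$a^{2} = \left(-62\right)^{2} = 3844$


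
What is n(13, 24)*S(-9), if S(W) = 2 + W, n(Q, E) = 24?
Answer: -168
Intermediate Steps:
n(13, 24)*S(-9) = 24*(2 - 9) = 24*(-7) = -168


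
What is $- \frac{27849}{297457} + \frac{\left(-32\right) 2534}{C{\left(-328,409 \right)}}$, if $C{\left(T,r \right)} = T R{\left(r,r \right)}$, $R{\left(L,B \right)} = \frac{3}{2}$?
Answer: $\frac{6026622877}{36587211} \approx 164.72$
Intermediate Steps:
$R{\left(L,B \right)} = \frac{3}{2}$ ($R{\left(L,B \right)} = 3 \cdot \frac{1}{2} = \frac{3}{2}$)
$C{\left(T,r \right)} = \frac{3 T}{2}$ ($C{\left(T,r \right)} = T \frac{3}{2} = \frac{3 T}{2}$)
$- \frac{27849}{297457} + \frac{\left(-32\right) 2534}{C{\left(-328,409 \right)}} = - \frac{27849}{297457} + \frac{\left(-32\right) 2534}{\frac{3}{2} \left(-328\right)} = \left(-27849\right) \frac{1}{297457} - \frac{81088}{-492} = - \frac{27849}{297457} - - \frac{20272}{123} = - \frac{27849}{297457} + \frac{20272}{123} = \frac{6026622877}{36587211}$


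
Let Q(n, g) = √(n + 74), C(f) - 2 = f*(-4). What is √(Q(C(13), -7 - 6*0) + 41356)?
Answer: √(41356 + 2*√6) ≈ 203.37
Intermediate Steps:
C(f) = 2 - 4*f (C(f) = 2 + f*(-4) = 2 - 4*f)
Q(n, g) = √(74 + n)
√(Q(C(13), -7 - 6*0) + 41356) = √(√(74 + (2 - 4*13)) + 41356) = √(√(74 + (2 - 52)) + 41356) = √(√(74 - 50) + 41356) = √(√24 + 41356) = √(2*√6 + 41356) = √(41356 + 2*√6)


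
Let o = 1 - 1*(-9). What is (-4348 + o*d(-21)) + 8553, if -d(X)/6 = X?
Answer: 5465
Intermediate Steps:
o = 10 (o = 1 + 9 = 10)
d(X) = -6*X
(-4348 + o*d(-21)) + 8553 = (-4348 + 10*(-6*(-21))) + 8553 = (-4348 + 10*126) + 8553 = (-4348 + 1260) + 8553 = -3088 + 8553 = 5465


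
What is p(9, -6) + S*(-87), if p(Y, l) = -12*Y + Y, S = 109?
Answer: -9582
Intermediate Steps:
p(Y, l) = -11*Y
p(9, -6) + S*(-87) = -11*9 + 109*(-87) = -99 - 9483 = -9582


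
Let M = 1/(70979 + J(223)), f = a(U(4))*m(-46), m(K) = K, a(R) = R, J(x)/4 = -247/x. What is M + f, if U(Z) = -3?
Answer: 2184171625/15827329 ≈ 138.00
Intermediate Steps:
J(x) = -988/x (J(x) = 4*(-247/x) = -988/x)
f = 138 (f = -3*(-46) = 138)
M = 223/15827329 (M = 1/(70979 - 988/223) = 1/(15827329/223) = 223/15827329 ≈ 1.4090e-5)
M + f = 223/15827329 + 138 = 2184171625/15827329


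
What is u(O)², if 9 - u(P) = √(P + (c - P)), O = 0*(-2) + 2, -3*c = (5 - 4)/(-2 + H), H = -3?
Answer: (135 - √15)²/225 ≈ 76.419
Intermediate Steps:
c = 1/15 (c = -(5 - 4)/(3*(-2 - 3)) = -1/(3*(-5)) = -(-1)/(3*5) = -⅓*(-⅕) = 1/15 ≈ 0.066667)
O = 2 (O = 0 + 2 = 2)
u(P) = 9 - √15/15 (u(P) = 9 - √(P + (1/15 - P)) = 9 - √(1/15) = 9 - √15/15)
u(O)² = (9 - √15/15)²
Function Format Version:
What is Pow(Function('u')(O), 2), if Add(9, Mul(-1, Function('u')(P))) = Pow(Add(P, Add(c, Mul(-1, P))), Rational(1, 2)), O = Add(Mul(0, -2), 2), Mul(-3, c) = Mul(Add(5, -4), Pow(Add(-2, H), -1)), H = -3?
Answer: Mul(Rational(1, 225), Pow(Add(135, Mul(-1, Pow(15, Rational(1, 2)))), 2)) ≈ 76.419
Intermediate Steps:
c = Rational(1, 15) (c = Mul(Rational(-1, 3), Mul(Add(5, -4), Pow(Add(-2, -3), -1))) = Mul(Rational(-1, 3), Mul(1, Pow(-5, -1))) = Mul(Rational(-1, 3), Mul(1, Rational(-1, 5))) = Mul(Rational(-1, 3), Rational(-1, 5)) = Rational(1, 15) ≈ 0.066667)
O = 2 (O = Add(0, 2) = 2)
Function('u')(P) = Add(9, Mul(Rational(-1, 15), Pow(15, Rational(1, 2)))) (Function('u')(P) = Add(9, Mul(-1, Pow(Add(P, Add(Rational(1, 15), Mul(-1, P))), Rational(1, 2)))) = Add(9, Mul(-1, Pow(Rational(1, 15), Rational(1, 2)))) = Add(9, Mul(-1, Mul(Rational(1, 15), Pow(15, Rational(1, 2))))) = Add(9, Mul(Rational(-1, 15), Pow(15, Rational(1, 2)))))
Pow(Function('u')(O), 2) = Pow(Add(9, Mul(Rational(-1, 15), Pow(15, Rational(1, 2)))), 2)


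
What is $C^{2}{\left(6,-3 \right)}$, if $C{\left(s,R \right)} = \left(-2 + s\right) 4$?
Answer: $256$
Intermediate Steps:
$C{\left(s,R \right)} = -8 + 4 s$
$C^{2}{\left(6,-3 \right)} = \left(-8 + 4 \cdot 6\right)^{2} = \left(-8 + 24\right)^{2} = 16^{2} = 256$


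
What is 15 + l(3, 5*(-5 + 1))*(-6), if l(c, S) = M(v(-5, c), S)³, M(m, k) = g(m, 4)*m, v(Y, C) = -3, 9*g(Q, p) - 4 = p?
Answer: 1159/9 ≈ 128.78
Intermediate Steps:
g(Q, p) = 4/9 + p/9
M(m, k) = 8*m/9 (M(m, k) = (4/9 + (⅑)*4)*m = (4/9 + 4/9)*m = 8*m/9)
l(c, S) = -512/27 (l(c, S) = ((8/9)*(-3))³ = (-8/3)³ = -512/27)
15 + l(3, 5*(-5 + 1))*(-6) = 15 - 512/27*(-6) = 15 + 1024/9 = 1159/9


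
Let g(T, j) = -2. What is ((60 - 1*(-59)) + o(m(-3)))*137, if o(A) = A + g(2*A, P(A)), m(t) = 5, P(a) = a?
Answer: 16714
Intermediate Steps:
o(A) = -2 + A (o(A) = A - 2 = -2 + A)
((60 - 1*(-59)) + o(m(-3)))*137 = ((60 - 1*(-59)) + (-2 + 5))*137 = ((60 + 59) + 3)*137 = (119 + 3)*137 = 122*137 = 16714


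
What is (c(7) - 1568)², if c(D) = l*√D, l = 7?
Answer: 2458967 - 21952*√7 ≈ 2.4009e+6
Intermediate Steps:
c(D) = 7*√D
(c(7) - 1568)² = (7*√7 - 1568)² = (-1568 + 7*√7)²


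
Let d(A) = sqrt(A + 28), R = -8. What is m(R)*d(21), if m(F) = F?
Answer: -56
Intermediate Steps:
d(A) = sqrt(28 + A)
m(R)*d(21) = -8*sqrt(28 + 21) = -8*sqrt(49) = -8*7 = -56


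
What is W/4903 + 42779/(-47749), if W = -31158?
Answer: -1697508779/234113347 ≈ -7.2508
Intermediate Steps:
W/4903 + 42779/(-47749) = -31158/4903 + 42779/(-47749) = -31158*1/4903 + 42779*(-1/47749) = -31158/4903 - 42779/47749 = -1697508779/234113347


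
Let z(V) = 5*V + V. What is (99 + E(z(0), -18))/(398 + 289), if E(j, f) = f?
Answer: 27/229 ≈ 0.11790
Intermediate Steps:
z(V) = 6*V
(99 + E(z(0), -18))/(398 + 289) = (99 - 18)/(398 + 289) = 81/687 = 81*(1/687) = 27/229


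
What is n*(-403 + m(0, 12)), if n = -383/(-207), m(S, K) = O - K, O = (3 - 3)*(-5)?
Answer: -158945/207 ≈ -767.85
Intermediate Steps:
O = 0 (O = 0*(-5) = 0)
m(S, K) = -K (m(S, K) = 0 - K = -K)
n = 383/207 (n = -383*(-1/207) = 383/207 ≈ 1.8502)
n*(-403 + m(0, 12)) = 383*(-403 - 1*12)/207 = 383*(-403 - 12)/207 = (383/207)*(-415) = -158945/207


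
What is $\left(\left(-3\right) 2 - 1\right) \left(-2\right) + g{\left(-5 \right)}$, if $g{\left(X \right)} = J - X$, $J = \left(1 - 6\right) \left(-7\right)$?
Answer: $54$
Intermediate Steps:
$J = 35$ ($J = \left(1 - 6\right) \left(-7\right) = \left(-5\right) \left(-7\right) = 35$)
$g{\left(X \right)} = 35 - X$
$\left(\left(-3\right) 2 - 1\right) \left(-2\right) + g{\left(-5 \right)} = \left(\left(-3\right) 2 - 1\right) \left(-2\right) + \left(35 - -5\right) = \left(-6 - 1\right) \left(-2\right) + \left(35 + 5\right) = \left(-7\right) \left(-2\right) + 40 = 14 + 40 = 54$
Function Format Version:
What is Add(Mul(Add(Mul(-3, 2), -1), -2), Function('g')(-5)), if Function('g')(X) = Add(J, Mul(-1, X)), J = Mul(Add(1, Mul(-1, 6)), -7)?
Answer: 54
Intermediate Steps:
J = 35 (J = Mul(Add(1, -6), -7) = Mul(-5, -7) = 35)
Function('g')(X) = Add(35, Mul(-1, X))
Add(Mul(Add(Mul(-3, 2), -1), -2), Function('g')(-5)) = Add(Mul(Add(Mul(-3, 2), -1), -2), Add(35, Mul(-1, -5))) = Add(Mul(Add(-6, -1), -2), Add(35, 5)) = Add(Mul(-7, -2), 40) = Add(14, 40) = 54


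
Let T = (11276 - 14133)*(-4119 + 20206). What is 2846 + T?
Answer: -45957713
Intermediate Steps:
T = -45960559 (T = -2857*16087 = -45960559)
2846 + T = 2846 - 45960559 = -45957713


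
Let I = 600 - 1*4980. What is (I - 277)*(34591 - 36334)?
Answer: 8117151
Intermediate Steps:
I = -4380 (I = 600 - 4980 = -4380)
(I - 277)*(34591 - 36334) = (-4380 - 277)*(34591 - 36334) = -4657*(-1743) = 8117151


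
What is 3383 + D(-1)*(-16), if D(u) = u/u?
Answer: 3367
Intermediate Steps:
D(u) = 1
3383 + D(-1)*(-16) = 3383 + 1*(-16) = 3383 - 16 = 3367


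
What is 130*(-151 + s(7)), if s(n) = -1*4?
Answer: -20150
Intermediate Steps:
s(n) = -4
130*(-151 + s(7)) = 130*(-151 - 4) = 130*(-155) = -20150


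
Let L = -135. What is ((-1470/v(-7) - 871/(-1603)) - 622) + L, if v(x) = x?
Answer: -875970/1603 ≈ -546.46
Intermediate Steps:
((-1470/v(-7) - 871/(-1603)) - 622) + L = ((-1470/(-7) - 871/(-1603)) - 622) - 135 = ((-1470*(-1/7) - 871*(-1/1603)) - 622) - 135 = ((210 + 871/1603) - 622) - 135 = (337501/1603 - 622) - 135 = -659565/1603 - 135 = -875970/1603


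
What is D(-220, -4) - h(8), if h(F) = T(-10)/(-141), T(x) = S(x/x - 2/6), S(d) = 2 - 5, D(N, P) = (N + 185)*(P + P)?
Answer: 13159/47 ≈ 279.98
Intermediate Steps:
D(N, P) = 2*P*(185 + N) (D(N, P) = (185 + N)*(2*P) = 2*P*(185 + N))
S(d) = -3
T(x) = -3
h(F) = 1/47 (h(F) = -3/(-141) = -3*(-1/141) = 1/47)
D(-220, -4) - h(8) = 2*(-4)*(185 - 220) - 1*1/47 = 2*(-4)*(-35) - 1/47 = 280 - 1/47 = 13159/47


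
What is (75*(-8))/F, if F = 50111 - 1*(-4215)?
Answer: -300/27163 ≈ -0.011044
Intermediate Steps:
F = 54326 (F = 50111 + 4215 = 54326)
(75*(-8))/F = (75*(-8))/54326 = -600*1/54326 = -300/27163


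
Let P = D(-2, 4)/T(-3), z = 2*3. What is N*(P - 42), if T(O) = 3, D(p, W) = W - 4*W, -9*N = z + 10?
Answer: 736/9 ≈ 81.778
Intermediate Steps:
z = 6
N = -16/9 (N = -(6 + 10)/9 = -⅑*16 = -16/9 ≈ -1.7778)
D(p, W) = -3*W
P = -4 (P = -3*4/3 = -12*⅓ = -4)
N*(P - 42) = -16*(-4 - 42)/9 = -16/9*(-46) = 736/9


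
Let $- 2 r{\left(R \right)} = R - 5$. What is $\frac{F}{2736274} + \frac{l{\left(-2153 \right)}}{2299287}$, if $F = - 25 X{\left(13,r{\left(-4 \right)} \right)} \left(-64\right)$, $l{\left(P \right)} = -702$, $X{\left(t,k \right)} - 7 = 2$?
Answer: $\frac{5198144742}{1048579872773} \approx 0.0049573$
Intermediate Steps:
$r{\left(R \right)} = \frac{5}{2} - \frac{R}{2}$ ($r{\left(R \right)} = - \frac{R - 5}{2} = - \frac{-5 + R}{2} = \frac{5}{2} - \frac{R}{2}$)
$X{\left(t,k \right)} = 9$ ($X{\left(t,k \right)} = 7 + 2 = 9$)
$F = 14400$ ($F = \left(-25\right) 9 \left(-64\right) = \left(-225\right) \left(-64\right) = 14400$)
$\frac{F}{2736274} + \frac{l{\left(-2153 \right)}}{2299287} = \frac{14400}{2736274} - \frac{702}{2299287} = 14400 \cdot \frac{1}{2736274} - \frac{234}{766429} = \frac{7200}{1368137} - \frac{234}{766429} = \frac{5198144742}{1048579872773}$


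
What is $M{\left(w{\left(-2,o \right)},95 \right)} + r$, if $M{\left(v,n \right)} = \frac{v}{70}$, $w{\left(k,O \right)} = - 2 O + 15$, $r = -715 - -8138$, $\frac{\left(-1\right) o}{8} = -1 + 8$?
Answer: $\frac{519737}{70} \approx 7424.8$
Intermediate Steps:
$o = -56$ ($o = - 8 \left(-1 + 8\right) = \left(-8\right) 7 = -56$)
$r = 7423$ ($r = -715 + 8138 = 7423$)
$w{\left(k,O \right)} = 15 - 2 O$
$M{\left(v,n \right)} = \frac{v}{70}$ ($M{\left(v,n \right)} = v \frac{1}{70} = \frac{v}{70}$)
$M{\left(w{\left(-2,o \right)},95 \right)} + r = \frac{15 - -112}{70} + 7423 = \frac{15 + 112}{70} + 7423 = \frac{1}{70} \cdot 127 + 7423 = \frac{127}{70} + 7423 = \frac{519737}{70}$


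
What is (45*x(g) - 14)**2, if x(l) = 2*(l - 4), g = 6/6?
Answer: 80656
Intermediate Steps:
g = 1 (g = 6*(1/6) = 1)
x(l) = -8 + 2*l (x(l) = 2*(-4 + l) = -8 + 2*l)
(45*x(g) - 14)**2 = (45*(-8 + 2*1) - 14)**2 = (45*(-8 + 2) - 14)**2 = (45*(-6) - 14)**2 = (-270 - 14)**2 = (-284)**2 = 80656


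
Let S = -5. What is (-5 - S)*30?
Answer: 0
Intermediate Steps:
(-5 - S)*30 = (-5 - 1*(-5))*30 = (-5 + 5)*30 = 0*30 = 0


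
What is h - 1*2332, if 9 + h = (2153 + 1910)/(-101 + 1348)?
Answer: -2915164/1247 ≈ -2337.7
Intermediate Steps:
h = -7160/1247 (h = -9 + (2153 + 1910)/(-101 + 1348) = -9 + 4063/1247 = -7160/1247 ≈ -5.7418)
h - 1*2332 = -7160/1247 - 1*2332 = -7160/1247 - 2332 = -2915164/1247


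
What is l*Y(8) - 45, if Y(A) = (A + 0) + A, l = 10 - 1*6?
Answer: 19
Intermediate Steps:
l = 4 (l = 10 - 6 = 4)
Y(A) = 2*A (Y(A) = A + A = 2*A)
l*Y(8) - 45 = 4*(2*8) - 45 = 4*16 - 45 = 64 - 45 = 19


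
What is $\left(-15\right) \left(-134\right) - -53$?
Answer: $2063$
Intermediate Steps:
$\left(-15\right) \left(-134\right) - -53 = 2010 + 53 = 2063$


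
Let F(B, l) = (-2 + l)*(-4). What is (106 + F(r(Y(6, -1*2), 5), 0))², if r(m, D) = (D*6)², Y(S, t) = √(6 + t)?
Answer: 12996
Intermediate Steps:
r(m, D) = 36*D² (r(m, D) = (6*D)² = 36*D²)
F(B, l) = 8 - 4*l
(106 + F(r(Y(6, -1*2), 5), 0))² = (106 + (8 - 4*0))² = (106 + (8 + 0))² = (106 + 8)² = 114² = 12996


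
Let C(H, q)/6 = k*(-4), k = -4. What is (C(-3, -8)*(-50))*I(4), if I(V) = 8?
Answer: -38400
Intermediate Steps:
C(H, q) = 96 (C(H, q) = 6*(-4*(-4)) = 6*16 = 96)
(C(-3, -8)*(-50))*I(4) = (96*(-50))*8 = -4800*8 = -38400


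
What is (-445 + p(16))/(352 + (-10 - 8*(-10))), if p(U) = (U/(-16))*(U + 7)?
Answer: -234/211 ≈ -1.1090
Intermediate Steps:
p(U) = -U*(7 + U)/16 (p(U) = (U*(-1/16))*(7 + U) = (-U/16)*(7 + U) = -U*(7 + U)/16)
(-445 + p(16))/(352 + (-10 - 8*(-10))) = (-445 - 1/16*16*(7 + 16))/(352 + (-10 - 8*(-10))) = (-445 - 1/16*16*23)/(352 + (-10 + 80)) = (-445 - 23)/(352 + 70) = -468/422 = -468*1/422 = -234/211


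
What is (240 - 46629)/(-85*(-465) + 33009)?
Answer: -2209/3454 ≈ -0.63955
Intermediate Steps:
(240 - 46629)/(-85*(-465) + 33009) = -46389/(39525 + 33009) = -46389/72534 = -46389*1/72534 = -2209/3454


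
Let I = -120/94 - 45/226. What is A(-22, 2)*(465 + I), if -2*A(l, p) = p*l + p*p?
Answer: 49235550/5311 ≈ 9270.5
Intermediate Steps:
A(l, p) = -p²/2 - l*p/2 (A(l, p) = -(p*l + p*p)/2 = -(l*p + p²)/2 = -(p² + l*p)/2 = -p²/2 - l*p/2)
I = -15675/10622 (I = -120*1/94 - 45*1/226 = -60/47 - 45/226 = -15675/10622 ≈ -1.4757)
A(-22, 2)*(465 + I) = (-½*2*(-22 + 2))*(465 - 15675/10622) = -½*2*(-20)*(4923555/10622) = 20*(4923555/10622) = 49235550/5311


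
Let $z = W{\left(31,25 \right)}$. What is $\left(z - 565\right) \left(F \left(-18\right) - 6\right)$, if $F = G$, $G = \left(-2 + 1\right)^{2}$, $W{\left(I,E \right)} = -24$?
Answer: $14136$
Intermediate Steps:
$z = -24$
$G = 1$ ($G = \left(-1\right)^{2} = 1$)
$F = 1$
$\left(z - 565\right) \left(F \left(-18\right) - 6\right) = \left(-24 - 565\right) \left(1 \left(-18\right) - 6\right) = - 589 \left(-18 - 6\right) = \left(-589\right) \left(-24\right) = 14136$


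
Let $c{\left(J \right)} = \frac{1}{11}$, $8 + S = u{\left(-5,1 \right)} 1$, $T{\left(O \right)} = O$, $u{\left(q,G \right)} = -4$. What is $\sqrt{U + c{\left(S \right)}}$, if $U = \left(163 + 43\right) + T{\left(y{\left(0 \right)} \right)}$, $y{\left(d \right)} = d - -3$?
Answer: $\frac{10 \sqrt{253}}{11} \approx 14.46$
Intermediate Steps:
$y{\left(d \right)} = 3 + d$ ($y{\left(d \right)} = d + 3 = 3 + d$)
$S = -12$ ($S = -8 - 4 = -12$)
$U = 209$ ($U = \left(163 + 43\right) + \left(3 + 0\right) = 206 + 3 = 209$)
$c{\left(J \right)} = \frac{1}{11}$
$\sqrt{U + c{\left(S \right)}} = \sqrt{209 + \frac{1}{11}} = \sqrt{\frac{2300}{11}} = \frac{10 \sqrt{253}}{11}$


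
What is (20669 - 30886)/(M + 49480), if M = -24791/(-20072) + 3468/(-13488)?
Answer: -4432788488/21468015033 ≈ -0.20648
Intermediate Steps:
M = 424313/433864 (M = -24791*(-1/20072) + 3468*(-1/13488) = 1907/1544 - 289/1124 = 424313/433864 ≈ 0.97799)
(20669 - 30886)/(M + 49480) = (20669 - 30886)/(424313/433864 + 49480) = -10217/21468015033/433864 = -10217*433864/21468015033 = -4432788488/21468015033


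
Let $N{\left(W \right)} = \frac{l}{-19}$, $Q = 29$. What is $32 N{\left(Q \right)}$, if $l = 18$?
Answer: $- \frac{576}{19} \approx -30.316$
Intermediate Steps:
$N{\left(W \right)} = - \frac{18}{19}$ ($N{\left(W \right)} = \frac{18}{-19} = 18 \left(- \frac{1}{19}\right) = - \frac{18}{19}$)
$32 N{\left(Q \right)} = 32 \left(- \frac{18}{19}\right) = - \frac{576}{19}$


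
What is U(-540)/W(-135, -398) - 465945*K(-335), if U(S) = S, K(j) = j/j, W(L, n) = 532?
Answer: -61970820/133 ≈ -4.6595e+5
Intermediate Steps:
K(j) = 1
U(-540)/W(-135, -398) - 465945*K(-335) = -540/532 - 465945/(1/1) = -540*1/532 - 465945/1 = -135/133 - 465945*1 = -135/133 - 465945 = -61970820/133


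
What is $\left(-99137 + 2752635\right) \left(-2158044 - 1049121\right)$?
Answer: $-8510205913170$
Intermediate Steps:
$\left(-99137 + 2752635\right) \left(-2158044 - 1049121\right) = 2653498 \left(-3207165\right) = -8510205913170$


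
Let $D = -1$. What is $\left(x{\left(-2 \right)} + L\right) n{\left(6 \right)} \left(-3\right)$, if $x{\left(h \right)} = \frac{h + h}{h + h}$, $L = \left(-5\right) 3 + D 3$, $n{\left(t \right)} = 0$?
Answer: $0$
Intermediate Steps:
$L = -18$ ($L = \left(-5\right) 3 - 3 = -15 - 3 = -18$)
$x{\left(h \right)} = 1$ ($x{\left(h \right)} = \frac{2 h}{2 h} = 2 h \frac{1}{2 h} = 1$)
$\left(x{\left(-2 \right)} + L\right) n{\left(6 \right)} \left(-3\right) = \left(1 - 18\right) 0 \left(-3\right) = \left(-17\right) 0 = 0$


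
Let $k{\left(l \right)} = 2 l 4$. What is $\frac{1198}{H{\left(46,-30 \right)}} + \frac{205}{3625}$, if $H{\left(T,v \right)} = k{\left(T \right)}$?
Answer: $\frac{441819}{133400} \approx 3.312$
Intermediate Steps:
$k{\left(l \right)} = 8 l$
$H{\left(T,v \right)} = 8 T$
$\frac{1198}{H{\left(46,-30 \right)}} + \frac{205}{3625} = \frac{1198}{8 \cdot 46} + \frac{205}{3625} = \frac{1198}{368} + 205 \cdot \frac{1}{3625} = 1198 \cdot \frac{1}{368} + \frac{41}{725} = \frac{599}{184} + \frac{41}{725} = \frac{441819}{133400}$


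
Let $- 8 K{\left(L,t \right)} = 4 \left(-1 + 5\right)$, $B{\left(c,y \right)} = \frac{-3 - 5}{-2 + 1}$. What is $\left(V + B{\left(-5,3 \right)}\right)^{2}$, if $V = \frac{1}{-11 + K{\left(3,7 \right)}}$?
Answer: $\frac{10609}{169} \approx 62.775$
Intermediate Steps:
$B{\left(c,y \right)} = 8$ ($B{\left(c,y \right)} = - \frac{8}{-1} = \left(-8\right) \left(-1\right) = 8$)
$K{\left(L,t \right)} = -2$ ($K{\left(L,t \right)} = - \frac{4 \left(-1 + 5\right)}{8} = - \frac{4 \cdot 4}{8} = \left(- \frac{1}{8}\right) 16 = -2$)
$V = - \frac{1}{13}$ ($V = \frac{1}{-11 - 2} = \frac{1}{-13} = - \frac{1}{13} \approx -0.076923$)
$\left(V + B{\left(-5,3 \right)}\right)^{2} = \left(- \frac{1}{13} + 8\right)^{2} = \left(\frac{103}{13}\right)^{2} = \frac{10609}{169}$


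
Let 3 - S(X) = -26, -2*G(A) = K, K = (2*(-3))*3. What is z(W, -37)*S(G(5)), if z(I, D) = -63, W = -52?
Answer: -1827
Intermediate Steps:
K = -18 (K = -6*3 = -18)
G(A) = 9 (G(A) = -½*(-18) = 9)
S(X) = 29 (S(X) = 3 - 1*(-26) = 3 + 26 = 29)
z(W, -37)*S(G(5)) = -63*29 = -1827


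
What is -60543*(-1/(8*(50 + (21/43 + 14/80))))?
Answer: 139965/937 ≈ 149.38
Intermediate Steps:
-60543*(-1/(8*(50 + (21/43 + 14/80)))) = -60543*(-1/(8*(50 + (21*(1/43) + 14*(1/80))))) = -60543*(-1/(8*(50 + (21/43 + 7/40)))) = -60543*(-1/(8*(50 + 1141/1720))) = -60543/((-8*87141/1720)) = -60543/(-87141/215) = -60543*(-215/87141) = 139965/937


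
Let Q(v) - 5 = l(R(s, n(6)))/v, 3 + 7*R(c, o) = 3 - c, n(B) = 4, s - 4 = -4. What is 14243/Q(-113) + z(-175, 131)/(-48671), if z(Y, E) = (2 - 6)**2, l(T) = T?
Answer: 693220973/243355 ≈ 2848.6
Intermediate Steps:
s = 0 (s = 4 - 4 = 0)
R(c, o) = -c/7 (R(c, o) = -3/7 + (3 - c)/7 = -3/7 + (3/7 - c/7) = -c/7)
z(Y, E) = 16 (z(Y, E) = (-4)**2 = 16)
Q(v) = 5 (Q(v) = 5 + (-1/7*0)/v = 5 + 0/v = 5 + 0 = 5)
14243/Q(-113) + z(-175, 131)/(-48671) = 14243/5 + 16/(-48671) = 14243*(1/5) + 16*(-1/48671) = 14243/5 - 16/48671 = 693220973/243355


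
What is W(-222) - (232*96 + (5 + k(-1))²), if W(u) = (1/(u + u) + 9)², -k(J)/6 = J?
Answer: -4398506423/197136 ≈ -22312.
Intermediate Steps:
k(J) = -6*J
W(u) = (9 + 1/(2*u))² (W(u) = (1/(2*u) + 9)² = (9 + 1/(2*u))²)
W(-222) - (232*96 + (5 + k(-1))²) = (¼)*(1 + 18*(-222))²/(-222)² - (232*96 + (5 - 6*(-1))²) = (¼)*(1/49284)*(1 - 3996)² - (22272 + (5 + 6)²) = (¼)*(1/49284)*(-3995)² - (22272 + 11²) = (¼)*(1/49284)*15960025 - (22272 + 121) = 15960025/197136 - 1*22393 = 15960025/197136 - 22393 = -4398506423/197136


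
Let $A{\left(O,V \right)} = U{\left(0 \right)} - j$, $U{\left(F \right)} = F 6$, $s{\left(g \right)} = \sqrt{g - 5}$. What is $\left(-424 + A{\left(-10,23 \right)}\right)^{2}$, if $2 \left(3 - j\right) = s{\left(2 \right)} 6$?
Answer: $182302 - 2562 i \sqrt{3} \approx 1.823 \cdot 10^{5} - 4437.5 i$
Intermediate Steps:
$s{\left(g \right)} = \sqrt{-5 + g}$
$U{\left(F \right)} = 6 F$
$j = 3 - 3 i \sqrt{3}$ ($j = 3 - \frac{\sqrt{-5 + 2} \cdot 6}{2} = 3 - \frac{\sqrt{-3} \cdot 6}{2} = 3 - \frac{i \sqrt{3} \cdot 6}{2} = 3 - \frac{6 i \sqrt{3}}{2} = 3 - 3 i \sqrt{3} \approx 3.0 - 5.1962 i$)
$A{\left(O,V \right)} = -3 + 3 i \sqrt{3}$ ($A{\left(O,V \right)} = 6 \cdot 0 - \left(3 - 3 i \sqrt{3}\right) = 0 - \left(3 - 3 i \sqrt{3}\right) = -3 + 3 i \sqrt{3}$)
$\left(-424 + A{\left(-10,23 \right)}\right)^{2} = \left(-424 - \left(3 - 3 i \sqrt{3}\right)\right)^{2} = \left(-427 + 3 i \sqrt{3}\right)^{2}$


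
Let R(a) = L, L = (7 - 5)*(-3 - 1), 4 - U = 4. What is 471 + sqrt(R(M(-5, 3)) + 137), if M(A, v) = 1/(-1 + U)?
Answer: 471 + sqrt(129) ≈ 482.36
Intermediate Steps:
U = 0 (U = 4 - 1*4 = 4 - 4 = 0)
M(A, v) = -1 (M(A, v) = 1/(-1 + 0) = 1/(-1) = -1)
L = -8 (L = 2*(-4) = -8)
R(a) = -8
471 + sqrt(R(M(-5, 3)) + 137) = 471 + sqrt(-8 + 137) = 471 + sqrt(129)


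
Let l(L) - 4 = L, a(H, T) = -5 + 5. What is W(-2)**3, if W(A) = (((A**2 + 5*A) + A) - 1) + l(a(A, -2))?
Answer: -125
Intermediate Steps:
a(H, T) = 0
l(L) = 4 + L
W(A) = 3 + A**2 + 6*A (W(A) = (((A**2 + 5*A) + A) - 1) + (4 + 0) = ((A**2 + 6*A) - 1) + 4 = (-1 + A**2 + 6*A) + 4 = 3 + A**2 + 6*A)
W(-2)**3 = (3 + (-2)**2 + 6*(-2))**3 = (3 + 4 - 12)**3 = (-5)**3 = -125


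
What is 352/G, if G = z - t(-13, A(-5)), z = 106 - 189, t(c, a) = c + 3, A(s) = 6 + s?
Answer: -352/73 ≈ -4.8219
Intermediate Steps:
t(c, a) = 3 + c
z = -83
G = -73 (G = -83 - (3 - 13) = -83 - 1*(-10) = -83 + 10 = -73)
352/G = 352/(-73) = 352*(-1/73) = -352/73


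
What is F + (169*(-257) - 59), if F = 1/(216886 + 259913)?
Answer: -20736942107/476799 ≈ -43492.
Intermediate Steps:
F = 1/476799 ≈ 2.0973e-6
F + (169*(-257) - 59) = 1/476799 + (169*(-257) - 59) = 1/476799 + (-43433 - 59) = 1/476799 - 43492 = -20736942107/476799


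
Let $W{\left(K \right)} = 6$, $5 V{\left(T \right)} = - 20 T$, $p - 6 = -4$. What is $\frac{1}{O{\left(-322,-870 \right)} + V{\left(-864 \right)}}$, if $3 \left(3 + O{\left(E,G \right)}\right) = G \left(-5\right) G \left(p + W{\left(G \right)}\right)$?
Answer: $- \frac{1}{10088547} \approx -9.9122 \cdot 10^{-8}$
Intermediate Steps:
$p = 2$ ($p = 6 - 4 = 2$)
$V{\left(T \right)} = - 4 T$ ($V{\left(T \right)} = \frac{\left(-20\right) T}{5} = - 4 T$)
$O{\left(E,G \right)} = -3 - \frac{40 G^{2}}{3}$ ($O{\left(E,G \right)} = -3 + \frac{G \left(-5\right) G \left(2 + 6\right)}{3} = -3 + \frac{- 5 G G 8}{3} = -3 + \frac{- 5 G 8 G}{3} = -3 + \frac{\left(-40\right) G^{2}}{3} = -3 - \frac{40 G^{2}}{3}$)
$\frac{1}{O{\left(-322,-870 \right)} + V{\left(-864 \right)}} = \frac{1}{\left(-3 - \frac{40 \left(-870\right)^{2}}{3}\right) - -3456} = \frac{1}{\left(-3 - 10092000\right) + 3456} = \frac{1}{-10092003 + 3456} = \frac{1}{-10088547} = - \frac{1}{10088547}$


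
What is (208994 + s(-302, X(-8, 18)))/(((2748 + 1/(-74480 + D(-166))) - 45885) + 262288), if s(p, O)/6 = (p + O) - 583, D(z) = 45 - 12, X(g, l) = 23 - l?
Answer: 7582948079/8157567248 ≈ 0.92956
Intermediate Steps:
D(z) = 33
s(p, O) = -3498 + 6*O + 6*p (s(p, O) = 6*((p + O) - 583) = 6*((O + p) - 583) = 6*(-583 + O + p) = -3498 + 6*O + 6*p)
(208994 + s(-302, X(-8, 18)))/(((2748 + 1/(-74480 + D(-166))) - 45885) + 262288) = (208994 + (-3498 + 6*(23 - 1*18) + 6*(-302)))/(((2748 + 1/(-74480 + 33)) - 45885) + 262288) = (208994 + (-3498 + 6*(23 - 18) - 1812))/(((2748 + 1/(-74447)) - 45885) + 262288) = (208994 + (-3498 + 6*5 - 1812))/(((2748 - 1/74447) - 45885) + 262288) = (208994 + (-3498 + 30 - 1812))/((204580355/74447 - 45885) + 262288) = (208994 - 5280)/(-3211420240/74447 + 262288) = 203714/(16315134496/74447) = 203714*(74447/16315134496) = 7582948079/8157567248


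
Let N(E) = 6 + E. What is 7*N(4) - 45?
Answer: 25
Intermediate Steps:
7*N(4) - 45 = 7*(6 + 4) - 45 = 7*10 - 45 = 70 - 45 = 25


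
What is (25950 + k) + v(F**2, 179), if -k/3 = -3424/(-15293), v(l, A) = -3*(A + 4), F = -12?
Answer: 388447221/15293 ≈ 25400.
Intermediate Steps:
v(l, A) = -12 - 3*A (v(l, A) = -3*(4 + A) = -12 - 3*A)
k = -10272/15293 (k = -(-10272)/(-15293) = -(-10272)*(-1)/15293 = -3*3424/15293 = -10272/15293 ≈ -0.67168)
(25950 + k) + v(F**2, 179) = (25950 - 10272/15293) + (-12 - 3*179) = 396843078/15293 + (-12 - 537) = 396843078/15293 - 549 = 388447221/15293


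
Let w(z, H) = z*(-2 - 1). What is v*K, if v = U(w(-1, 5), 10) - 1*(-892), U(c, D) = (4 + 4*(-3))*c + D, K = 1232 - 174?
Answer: 928924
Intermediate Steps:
w(z, H) = -3*z (w(z, H) = z*(-3) = -3*z)
K = 1058
U(c, D) = D - 8*c (U(c, D) = (4 - 12)*c + D = -8*c + D = D - 8*c)
v = 878 (v = (10 - (-24)*(-1)) - 1*(-892) = (10 - 8*3) + 892 = (10 - 24) + 892 = -14 + 892 = 878)
v*K = 878*1058 = 928924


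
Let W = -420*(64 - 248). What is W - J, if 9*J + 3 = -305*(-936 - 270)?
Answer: 109231/3 ≈ 36410.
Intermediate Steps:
J = 122609/3 (J = -⅓ + (-305*(-936 - 270))/9 = -⅓ + (-305*(-1206))/9 = -⅓ + (⅑)*367830 = -⅓ + 40870 = 122609/3 ≈ 40870.)
W = 77280 (W = -420*(-184) = 77280)
W - J = 77280 - 1*122609/3 = 77280 - 122609/3 = 109231/3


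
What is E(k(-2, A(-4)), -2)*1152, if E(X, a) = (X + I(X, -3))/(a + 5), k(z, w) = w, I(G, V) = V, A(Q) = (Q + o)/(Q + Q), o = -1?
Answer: -912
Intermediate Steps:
A(Q) = (-1 + Q)/(2*Q) (A(Q) = (Q - 1)/(Q + Q) = (-1 + Q)/((2*Q)) = (-1 + Q)*(1/(2*Q)) = (-1 + Q)/(2*Q))
E(X, a) = (-3 + X)/(5 + a) (E(X, a) = (X - 3)/(a + 5) = (-3 + X)/(5 + a))
E(k(-2, A(-4)), -2)*1152 = ((-3 + (½)*(-1 - 4)/(-4))/(5 - 2))*1152 = ((-3 + (½)*(-¼)*(-5))/3)*1152 = ((-3 + 5/8)/3)*1152 = ((⅓)*(-19/8))*1152 = -19/24*1152 = -912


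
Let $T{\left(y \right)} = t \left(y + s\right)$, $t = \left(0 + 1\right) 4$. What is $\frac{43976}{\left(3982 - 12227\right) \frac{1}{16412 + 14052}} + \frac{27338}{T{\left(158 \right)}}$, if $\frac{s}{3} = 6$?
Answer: $- \frac{27732727719}{170720} \approx -1.6245 \cdot 10^{5}$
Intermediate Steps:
$s = 18$ ($s = 3 \cdot 6 = 18$)
$t = 4$ ($t = 1 \cdot 4 = 4$)
$T{\left(y \right)} = 72 + 4 y$ ($T{\left(y \right)} = 4 \left(y + 18\right) = 4 \left(18 + y\right) = 72 + 4 y$)
$\frac{43976}{\left(3982 - 12227\right) \frac{1}{16412 + 14052}} + \frac{27338}{T{\left(158 \right)}} = \frac{43976}{\left(3982 - 12227\right) \frac{1}{16412 + 14052}} + \frac{27338}{72 + 4 \cdot 158} = \frac{43976}{\left(-8245\right) \frac{1}{30464}} + \frac{27338}{72 + 632} = \frac{43976}{\left(-8245\right) \frac{1}{30464}} + \frac{27338}{704} = \frac{43976}{- \frac{485}{1792}} + 27338 \cdot \frac{1}{704} = 43976 \left(- \frac{1792}{485}\right) + \frac{13669}{352} = - \frac{78804992}{485} + \frac{13669}{352} = - \frac{27732727719}{170720}$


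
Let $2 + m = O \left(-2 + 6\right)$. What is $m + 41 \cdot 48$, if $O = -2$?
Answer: $1958$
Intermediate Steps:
$m = -10$ ($m = -2 - 2 \left(-2 + 6\right) = -2 - 8 = -10$)
$m + 41 \cdot 48 = -10 + 41 \cdot 48 = -10 + 1968 = 1958$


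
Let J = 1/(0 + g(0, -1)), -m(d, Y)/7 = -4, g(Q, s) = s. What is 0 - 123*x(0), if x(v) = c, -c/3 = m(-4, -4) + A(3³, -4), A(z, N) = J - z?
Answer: 0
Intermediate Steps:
m(d, Y) = 28 (m(d, Y) = -7*(-4) = 28)
J = -1 (J = 1/(0 - 1) = 1/(-1) = -1)
A(z, N) = -1 - z
c = 0 (c = -3*(28 + (-1 - 1*3³)) = -3*(28 + (-1 - 1*27)) = -3*(28 + (-1 - 27)) = -3*(28 - 28) = -3*0 = 0)
x(v) = 0
0 - 123*x(0) = 0 - 123*0 = 0 + 0 = 0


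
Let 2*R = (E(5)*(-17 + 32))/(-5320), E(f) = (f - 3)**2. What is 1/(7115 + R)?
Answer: 532/3785177 ≈ 0.00014055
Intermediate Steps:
E(f) = (-3 + f)**2
R = -3/532 (R = (((-3 + 5)**2*(-17 + 32))/(-5320))/2 = ((2**2*15)*(-1/5320))/2 = ((4*15)*(-1/5320))/2 = (60*(-1/5320))/2 = (1/2)*(-3/266) = -3/532 ≈ -0.0056391)
1/(7115 + R) = 1/(7115 - 3/532) = 1/(3785177/532) = 532/3785177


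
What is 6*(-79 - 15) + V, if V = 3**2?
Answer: -555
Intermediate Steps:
V = 9
6*(-79 - 15) + V = 6*(-79 - 15) + 9 = 6*(-94) + 9 = -564 + 9 = -555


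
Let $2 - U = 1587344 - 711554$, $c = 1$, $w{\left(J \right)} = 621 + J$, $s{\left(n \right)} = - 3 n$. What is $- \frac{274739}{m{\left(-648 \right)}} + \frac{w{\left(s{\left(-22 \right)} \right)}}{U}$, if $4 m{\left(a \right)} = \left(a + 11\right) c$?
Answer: $\frac{962452039709}{557876956} \approx 1725.2$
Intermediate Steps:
$m{\left(a \right)} = \frac{11}{4} + \frac{a}{4}$ ($m{\left(a \right)} = \frac{\left(a + 11\right) 1}{4} = \frac{\left(11 + a\right) 1}{4} = \frac{11 + a}{4} = \frac{11}{4} + \frac{a}{4}$)
$U = -875788$ ($U = 2 - \left(1587344 - 711554\right) = 2 - 875790 = -875788$)
$- \frac{274739}{m{\left(-648 \right)}} + \frac{w{\left(s{\left(-22 \right)} \right)}}{U} = - \frac{274739}{\frac{11}{4} + \frac{1}{4} \left(-648\right)} + \frac{621 - -66}{-875788} = - \frac{274739}{\frac{11}{4} - 162} + \left(621 + 66\right) \left(- \frac{1}{875788}\right) = - \frac{274739}{- \frac{637}{4}} + 687 \left(- \frac{1}{875788}\right) = \left(-274739\right) \left(- \frac{4}{637}\right) - \frac{687}{875788} = \frac{1098956}{637} - \frac{687}{875788} = \frac{962452039709}{557876956}$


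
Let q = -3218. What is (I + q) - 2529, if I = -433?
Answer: -6180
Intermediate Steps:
(I + q) - 2529 = (-433 - 3218) - 2529 = -3651 - 2529 = -6180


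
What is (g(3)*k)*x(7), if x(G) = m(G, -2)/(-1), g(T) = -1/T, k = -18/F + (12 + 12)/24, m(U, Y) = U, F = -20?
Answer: 133/30 ≈ 4.4333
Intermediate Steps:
k = 19/10 (k = -18/(-20) + (12 + 12)/24 = -18*(-1/20) + 24*(1/24) = 9/10 + 1 = 19/10 ≈ 1.9000)
x(G) = -G (x(G) = G/(-1) = G*(-1) = -G)
(g(3)*k)*x(7) = (-1/3*(19/10))*(-1*7) = (-1*⅓*(19/10))*(-7) = -⅓*19/10*(-7) = -19/30*(-7) = 133/30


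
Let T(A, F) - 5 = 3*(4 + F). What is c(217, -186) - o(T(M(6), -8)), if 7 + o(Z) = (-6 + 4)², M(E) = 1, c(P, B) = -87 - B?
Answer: 102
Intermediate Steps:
T(A, F) = 17 + 3*F (T(A, F) = 5 + 3*(4 + F) = 5 + (12 + 3*F) = 17 + 3*F)
o(Z) = -3 (o(Z) = -7 + (-6 + 4)² = -7 + (-2)² = -7 + 4 = -3)
c(217, -186) - o(T(M(6), -8)) = (-87 - 1*(-186)) - 1*(-3) = (-87 + 186) + 3 = 99 + 3 = 102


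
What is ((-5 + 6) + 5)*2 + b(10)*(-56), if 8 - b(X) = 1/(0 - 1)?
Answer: -492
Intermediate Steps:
b(X) = 9 (b(X) = 8 - 1/(0 - 1) = 8 - 1/(-1) = 8 - 1*(-1) = 8 + 1 = 9)
((-5 + 6) + 5)*2 + b(10)*(-56) = ((-5 + 6) + 5)*2 + 9*(-56) = (1 + 5)*2 - 504 = 6*2 - 504 = 12 - 504 = -492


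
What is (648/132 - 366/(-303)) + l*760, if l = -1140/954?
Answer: -159347836/176649 ≈ -902.06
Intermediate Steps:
l = -190/159 (l = -1140*1/954 = -190/159 ≈ -1.1950)
(648/132 - 366/(-303)) + l*760 = (648/132 - 366/(-303)) - 190/159*760 = (648*(1/132) - 366*(-1/303)) - 144400/159 = (54/11 + 122/101) - 144400/159 = 6796/1111 - 144400/159 = -159347836/176649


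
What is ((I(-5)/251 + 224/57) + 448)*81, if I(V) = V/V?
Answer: 174577059/4769 ≈ 36607.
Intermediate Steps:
I(V) = 1
((I(-5)/251 + 224/57) + 448)*81 = ((1/251 + 224/57) + 448)*81 = (56281/14307 + 448)*81 = (6465817/14307)*81 = 174577059/4769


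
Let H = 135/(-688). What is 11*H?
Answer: -1485/688 ≈ -2.1584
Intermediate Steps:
H = -135/688 (H = 135*(-1/688) = -135/688 ≈ -0.19622)
11*H = 11*(-135/688) = -1485/688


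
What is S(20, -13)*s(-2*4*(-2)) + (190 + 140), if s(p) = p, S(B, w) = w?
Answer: 122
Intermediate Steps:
S(20, -13)*s(-2*4*(-2)) + (190 + 140) = -13*(-2*4)*(-2) + (190 + 140) = -(-104)*(-2) + 330 = -13*16 + 330 = -208 + 330 = 122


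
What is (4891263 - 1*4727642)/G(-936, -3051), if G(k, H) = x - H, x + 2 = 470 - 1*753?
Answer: 163621/2766 ≈ 59.154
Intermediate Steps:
x = -285 (x = -2 + (470 - 1*753) = -2 + (470 - 753) = -2 - 283 = -285)
G(k, H) = -285 - H
(4891263 - 1*4727642)/G(-936, -3051) = (4891263 - 1*4727642)/(-285 - 1*(-3051)) = (4891263 - 4727642)/(-285 + 3051) = 163621/2766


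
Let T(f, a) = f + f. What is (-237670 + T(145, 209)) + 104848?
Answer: -132532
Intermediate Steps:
T(f, a) = 2*f
(-237670 + T(145, 209)) + 104848 = (-237670 + 2*145) + 104848 = (-237670 + 290) + 104848 = -237380 + 104848 = -132532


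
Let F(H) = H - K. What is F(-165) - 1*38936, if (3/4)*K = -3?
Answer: -39097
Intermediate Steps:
K = -4 (K = (4/3)*(-3) = -4)
F(H) = 4 + H (F(H) = H - 1*(-4) = H + 4 = 4 + H)
F(-165) - 1*38936 = (4 - 165) - 1*38936 = -161 - 38936 = -39097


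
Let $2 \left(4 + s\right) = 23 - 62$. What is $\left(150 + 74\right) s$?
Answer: $-5264$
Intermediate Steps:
$s = - \frac{47}{2}$ ($s = -4 + \frac{23 - 62}{2} = -4 + \frac{1}{2} \left(-39\right) = -4 - \frac{39}{2} = - \frac{47}{2} \approx -23.5$)
$\left(150 + 74\right) s = \left(150 + 74\right) \left(- \frac{47}{2}\right) = 224 \left(- \frac{47}{2}\right) = -5264$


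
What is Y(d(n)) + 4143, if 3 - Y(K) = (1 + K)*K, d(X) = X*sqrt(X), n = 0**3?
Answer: 4146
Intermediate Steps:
n = 0
d(X) = X**(3/2)
Y(K) = 3 - K*(1 + K) (Y(K) = 3 - (1 + K)*K = 3 - K*(1 + K))
Y(d(n)) + 4143 = (3 - 0**(3/2) - (0**(3/2))**2) + 4143 = (3 - 1*0 - 1*0**2) + 4143 = (3 + 0 - 1*0) + 4143 = (3 + 0 + 0) + 4143 = 3 + 4143 = 4146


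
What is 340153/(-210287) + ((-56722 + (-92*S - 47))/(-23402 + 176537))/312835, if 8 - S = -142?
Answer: -164599800831972/101757640815425 ≈ -1.6176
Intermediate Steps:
S = 150 (S = 8 - 1*(-142) = 8 + 142 = 150)
340153/(-210287) + ((-56722 + (-92*S - 47))/(-23402 + 176537))/312835 = 340153/(-210287) + ((-56722 + (-92*150 - 47))/(-23402 + 176537))/312835 = 340153*(-1/210287) + ((-56722 + (-13800 - 47))/153135)*(1/312835) = -30923/19117 + ((-56722 - 13847)*(1/153135))*(1/312835) = -30923/19117 - 70569*1/153135*(1/312835) = -30923/19117 - 7841/17015*1/312835 = -30923/19117 - 7841/5322887525 = -164599800831972/101757640815425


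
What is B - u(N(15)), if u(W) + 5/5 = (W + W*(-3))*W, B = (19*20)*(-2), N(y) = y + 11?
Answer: 593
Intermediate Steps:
N(y) = 11 + y
B = -760 (B = 380*(-2) = -760)
u(W) = -1 - 2*W**2 (u(W) = -1 + (W + W*(-3))*W = -1 + (W - 3*W)*W = -1 + (-2*W)*W = -1 - 2*W**2)
B - u(N(15)) = -760 - (-1 - 2*(11 + 15)**2) = -760 - (-1 - 2*26**2) = -760 - (-1 - 2*676) = -760 - (-1 - 1352) = -760 - 1*(-1353) = -760 + 1353 = 593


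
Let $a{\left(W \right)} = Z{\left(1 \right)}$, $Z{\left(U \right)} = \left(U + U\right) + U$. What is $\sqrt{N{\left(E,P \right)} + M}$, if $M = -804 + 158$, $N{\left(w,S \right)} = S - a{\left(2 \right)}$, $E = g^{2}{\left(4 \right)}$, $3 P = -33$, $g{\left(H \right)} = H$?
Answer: $2 i \sqrt{165} \approx 25.69 i$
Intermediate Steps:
$Z{\left(U \right)} = 3 U$ ($Z{\left(U \right)} = 2 U + U = 3 U$)
$a{\left(W \right)} = 3$ ($a{\left(W \right)} = 3 \cdot 1 = 3$)
$P = -11$ ($P = \frac{1}{3} \left(-33\right) = -11$)
$E = 16$ ($E = 4^{2} = 16$)
$N{\left(w,S \right)} = -3 + S$ ($N{\left(w,S \right)} = S - 3 = -3 + S$)
$M = -646$
$\sqrt{N{\left(E,P \right)} + M} = \sqrt{\left(-3 - 11\right) - 646} = \sqrt{-14 - 646} = \sqrt{-660} = 2 i \sqrt{165}$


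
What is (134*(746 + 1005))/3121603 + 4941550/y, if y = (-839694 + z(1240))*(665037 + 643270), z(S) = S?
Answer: 128683784804822501/1712129379932438467 ≈ 0.075160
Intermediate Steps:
y = -1096955237378 (y = (-839694 + 1240)*(665037 + 643270) = -838454*1308307 = -1096955237378)
(134*(746 + 1005))/3121603 + 4941550/y = (134*(746 + 1005))/3121603 + 4941550/(-1096955237378) = (134*1751)*(1/3121603) + 4941550*(-1/1096955237378) = 234634*(1/3121603) - 2470775/548477618689 = 234634/3121603 - 2470775/548477618689 = 128683784804822501/1712129379932438467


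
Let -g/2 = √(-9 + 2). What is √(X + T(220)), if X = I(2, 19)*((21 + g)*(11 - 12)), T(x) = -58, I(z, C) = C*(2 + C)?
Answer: √(-8437 + 798*I*√7) ≈ 11.405 + 92.558*I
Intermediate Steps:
g = -2*I*√7 (g = -2*√(-9 + 2) = -2*I*√7 ≈ -5.2915*I)
X = -8379 + 798*I*√7 (X = (19*(2 + 19))*((21 - 2*I*√7)*(11 - 12)) = (19*21)*((21 - 2*I*√7)*(-1)) = 399*(-21 + 2*I*√7) = -8379 + 798*I*√7 ≈ -8379.0 + 2111.3*I)
√(X + T(220)) = √((-8379 + 798*I*√7) - 58) = √(-8437 + 798*I*√7)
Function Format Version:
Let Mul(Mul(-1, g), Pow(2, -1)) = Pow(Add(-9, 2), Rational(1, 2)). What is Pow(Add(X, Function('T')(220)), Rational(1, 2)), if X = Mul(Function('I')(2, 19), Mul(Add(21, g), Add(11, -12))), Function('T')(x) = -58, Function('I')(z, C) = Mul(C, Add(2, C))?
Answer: Pow(Add(-8437, Mul(798, I, Pow(7, Rational(1, 2)))), Rational(1, 2)) ≈ Add(11.405, Mul(92.558, I))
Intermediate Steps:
g = Mul(-2, I, Pow(7, Rational(1, 2))) (g = Mul(-2, Pow(Add(-9, 2), Rational(1, 2))) = Mul(-2, Pow(-7, Rational(1, 2))) = Mul(-2, Mul(I, Pow(7, Rational(1, 2)))) = Mul(-2, I, Pow(7, Rational(1, 2))) ≈ Mul(-5.2915, I))
X = Add(-8379, Mul(798, I, Pow(7, Rational(1, 2)))) (X = Mul(Mul(19, Add(2, 19)), Mul(Add(21, Mul(-2, I, Pow(7, Rational(1, 2)))), Add(11, -12))) = Mul(Mul(19, 21), Mul(Add(21, Mul(-2, I, Pow(7, Rational(1, 2)))), -1)) = Mul(399, Add(-21, Mul(2, I, Pow(7, Rational(1, 2))))) = Add(-8379, Mul(798, I, Pow(7, Rational(1, 2)))) ≈ Add(-8379.0, Mul(2111.3, I)))
Pow(Add(X, Function('T')(220)), Rational(1, 2)) = Pow(Add(Add(-8379, Mul(798, I, Pow(7, Rational(1, 2)))), -58), Rational(1, 2)) = Pow(Add(-8437, Mul(798, I, Pow(7, Rational(1, 2)))), Rational(1, 2))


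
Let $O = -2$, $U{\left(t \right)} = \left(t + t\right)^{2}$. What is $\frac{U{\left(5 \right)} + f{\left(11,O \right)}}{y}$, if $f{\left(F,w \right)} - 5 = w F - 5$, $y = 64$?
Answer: $\frac{39}{32} \approx 1.2188$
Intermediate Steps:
$U{\left(t \right)} = 4 t^{2}$ ($U{\left(t \right)} = \left(2 t\right)^{2} = 4 t^{2}$)
$f{\left(F,w \right)} = F w$ ($f{\left(F,w \right)} = 5 + \left(w F - 5\right) = 5 + \left(F w - 5\right) = 5 + \left(-5 + F w\right) = F w$)
$\frac{U{\left(5 \right)} + f{\left(11,O \right)}}{y} = \frac{4 \cdot 5^{2} + 11 \left(-2\right)}{64} = \left(4 \cdot 25 - 22\right) \frac{1}{64} = \left(100 - 22\right) \frac{1}{64} = 78 \cdot \frac{1}{64} = \frac{39}{32}$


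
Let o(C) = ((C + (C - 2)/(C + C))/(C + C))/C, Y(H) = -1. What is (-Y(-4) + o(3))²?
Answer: 16129/11664 ≈ 1.3828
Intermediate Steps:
o(C) = (C + (-2 + C)/(2*C))/(2*C²) (o(C) = ((C + (-2 + C)/((2*C)))/((2*C)))/C = ((C + (-2 + C)*(1/(2*C)))*(1/(2*C)))/C = ((C + (-2 + C)/(2*C))*(1/(2*C)))/C = ((C + (-2 + C)/(2*C))/(2*C))/C = (C + (-2 + C)/(2*C))/(2*C²))
(-Y(-4) + o(3))² = (-1*(-1) + (¼)*(-2 + 3 + 2*3²)/3³)² = (1 + (¼)*(1/27)*(-2 + 3 + 2*9))² = (1 + (¼)*(1/27)*(-2 + 3 + 18))² = (1 + (¼)*(1/27)*19)² = (1 + 19/108)² = (127/108)² = 16129/11664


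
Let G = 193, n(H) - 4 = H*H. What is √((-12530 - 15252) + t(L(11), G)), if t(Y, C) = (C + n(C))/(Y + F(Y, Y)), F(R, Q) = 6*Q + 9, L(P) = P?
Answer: I*√50563829/43 ≈ 165.37*I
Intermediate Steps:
F(R, Q) = 9 + 6*Q
n(H) = 4 + H² (n(H) = 4 + H*H = 4 + H²)
t(Y, C) = (4 + C + C²)/(9 + 7*Y) (t(Y, C) = (C + (4 + C²))/(Y + (9 + 6*Y)) = (4 + C + C²)/(9 + 7*Y))
√((-12530 - 15252) + t(L(11), G)) = √((-12530 - 15252) + (4 + 193 + 193²)/(9 + 7*11)) = √(-27782 + (4 + 193 + 37249)/(9 + 77)) = √(-27782 + 37446/86) = √(-27782 + (1/86)*37446) = √(-27782 + 18723/43) = √(-1175903/43) = I*√50563829/43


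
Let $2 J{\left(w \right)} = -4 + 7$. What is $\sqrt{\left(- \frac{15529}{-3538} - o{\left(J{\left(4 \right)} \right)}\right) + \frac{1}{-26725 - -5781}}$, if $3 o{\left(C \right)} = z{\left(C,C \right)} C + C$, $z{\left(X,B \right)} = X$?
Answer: $\frac{\sqrt{269319455899879}}{9262484} \approx 1.7718$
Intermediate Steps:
$J{\left(w \right)} = \frac{3}{2}$ ($J{\left(w \right)} = \frac{-4 + 7}{2} = \frac{1}{2} \cdot 3 = \frac{3}{2}$)
$o{\left(C \right)} = \frac{C}{3} + \frac{C^{2}}{3}$ ($o{\left(C \right)} = \frac{C C + C}{3} = \frac{C^{2} + C}{3} = \frac{C + C^{2}}{3} = \frac{C}{3} + \frac{C^{2}}{3}$)
$\sqrt{\left(- \frac{15529}{-3538} - o{\left(J{\left(4 \right)} \right)}\right) + \frac{1}{-26725 - -5781}} = \sqrt{\left(- \frac{15529}{-3538} - \frac{1}{3} \cdot \frac{3}{2} \left(1 + \frac{3}{2}\right)\right) + \frac{1}{-26725 - -5781}} = \sqrt{\left(\left(-15529\right) \left(- \frac{1}{3538}\right) - \frac{1}{3} \cdot \frac{3}{2} \cdot \frac{5}{2}\right) + \frac{1}{-26725 + \left(-6168 + 11949\right)}} = \sqrt{\left(\frac{15529}{3538} - \frac{5}{4}\right) + \frac{1}{-26725 + 5781}} = \sqrt{\left(\frac{15529}{3538} - \frac{5}{4}\right) + \frac{1}{-20944}} = \sqrt{\frac{22213}{7076} - \frac{1}{20944}} = \sqrt{\frac{116305499}{37049936}} = \frac{\sqrt{269319455899879}}{9262484}$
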